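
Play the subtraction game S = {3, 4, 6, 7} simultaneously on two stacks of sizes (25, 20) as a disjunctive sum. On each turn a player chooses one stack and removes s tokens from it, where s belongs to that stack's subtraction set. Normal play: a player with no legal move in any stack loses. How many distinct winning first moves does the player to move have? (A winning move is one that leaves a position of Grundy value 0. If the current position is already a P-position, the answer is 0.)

All stacks use S = {3, 4, 6, 7}:
n :  0  1  2  3  4  5  6  7  8  9 10 11 12 13 14 15 16 17 18 19 20 21 22 23 24 25
G :  0  0  0  1  1  1  2  2  2  3  0  0  0  1  1  1  2  2  2  3  0  0  0  1  1  1
Stack A: G(25) = 1.
Stack B: G(20) = 0.
Combined Grundy value = 1 ⊕ 0 = 1.
A winning move leaves total XOR = 0, i.e. changes one component's Grundy value g to g ⊕ X where X is the current total.
Stack A: need g' = 1⊕1 = 0. Options: 25−3→G=0, 25−4→G=0, 25−6→G=3, 25−7→G=2. Hits: 2.
Stack B: need g' = 0⊕1 = 1. Options: 20−3→G=2, 20−4→G=2, 20−6→G=1, 20−7→G=1. Hits: 2.

4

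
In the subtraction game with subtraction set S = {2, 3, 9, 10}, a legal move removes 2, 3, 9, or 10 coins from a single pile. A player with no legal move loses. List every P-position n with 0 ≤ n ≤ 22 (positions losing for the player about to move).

n :  0  1  2  3  4  5  6  7  8  9 10 11 12 13 14 15 16 17 18 19 20 21 22
G :  0  0  1  1  2  0  0  1  1  2  2  3  0  0  1  1  2  0  0  1  1  2  2
P-positions are exactly the n with G(n) = 0.

0, 1, 5, 6, 12, 13, 17, 18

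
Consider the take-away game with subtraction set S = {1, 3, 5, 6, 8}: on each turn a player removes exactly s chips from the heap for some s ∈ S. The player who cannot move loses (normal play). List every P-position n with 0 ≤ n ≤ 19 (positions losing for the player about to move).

G(0) = 0
G(1) = mex{0} = 1
G(2) = mex{1} = 0
G(3) = mex{0,0} = 1
G(4) = mex{1,1} = 0
G(5) = mex{0,0,0} = 1
G(6) = mex{1,1,1,0} = 2
G(7) = mex{2,0,0,1} = 3
G(8) = mex{3,1,1,0,0} = 2
G(9) = mex{2,2,0,1,1} = 3
G(10) = mex{3,3,1,0,0} = 2
G(11) = mex{2,2,2,1,1} = 0
G(12) = mex{0,3,3,2,0} = 1
G(13) = mex{1,2,2,3,1} = 0
G(14) = mex{0,0,3,2,2} = 1
G(15) = mex{1,1,2,3,3} = 0
G(16) = mex{0,0,0,2,2} = 1
G(17) = mex{1,1,1,0,3} = 2
G(18) = mex{2,0,0,1,2} = 3
G(19) = mex{3,1,1,0,0} = 2
P-positions are exactly the n with G(n) = 0.

0, 2, 4, 11, 13, 15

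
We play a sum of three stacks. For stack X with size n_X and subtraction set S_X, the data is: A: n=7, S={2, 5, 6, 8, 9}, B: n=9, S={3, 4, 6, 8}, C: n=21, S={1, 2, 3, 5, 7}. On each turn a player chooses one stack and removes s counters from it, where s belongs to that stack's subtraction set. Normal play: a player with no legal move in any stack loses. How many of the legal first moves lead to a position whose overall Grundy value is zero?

4

Stack A, S = {2, 5, 6, 8, 9}:
G(0) = 0
G(1) = mex{} = 0
G(2) = mex{0} = 1
G(3) = mex{0} = 1
G(4) = mex{1} = 0
G(5) = mex{1,0} = 2
G(6) = mex{0,0,0} = 1
G(7) = mex{2,1,0} = 3
G_A(7) = 3.
Stack B, S = {3, 4, 6, 8}:
n : 0 1 2 3 4 5 6 7 8 9
G : 0 0 0 1 1 1 2 2 2 3
G_B(9) = 3.
Stack C, S = {1, 2, 3, 5, 7}:
G(0) = 0
G(1) = mex{0} = 1
G(2) = mex{1,0} = 2
G(3) = mex{2,1,0} = 3
G(4) = mex{3,2,1} = 0
G(5) = mex{0,3,2,0} = 1
G(6) = mex{1,0,3,1} = 2
G(7) = mex{2,1,0,2,0} = 3
G(8) = mex{3,2,1,3,1} = 0
G(9) = mex{0,3,2,0,2} = 1
G(10) = mex{1,0,3,1,3} = 2
G(11) = mex{2,1,0,2,0} = 3
G(12) = mex{3,2,1,3,1} = 0
G(13) = mex{0,3,2,0,2} = 1
G(14) = mex{1,0,3,1,3} = 2
G(15) = mex{2,1,0,2,0} = 3
G(16) = mex{3,2,1,3,1} = 0
G(17) = mex{0,3,2,0,2} = 1
G(18) = mex{1,0,3,1,3} = 2
G(19) = mex{2,1,0,2,0} = 3
G(20) = mex{3,2,1,3,1} = 0
G(21) = mex{0,3,2,0,2} = 1
G_C(21) = 1.
Combined Grundy value = 3 ⊕ 3 ⊕ 1 = 1.
A winning move leaves total XOR = 0, i.e. changes one component's Grundy value g to g ⊕ X where X is the current total.
Stack A: need g' = 3⊕1 = 2. Options: 7−2→G=2, 7−5→G=1, 7−6→G=0. Hits: 1.
Stack B: need g' = 3⊕1 = 2. Options: 9−3→G=2, 9−4→G=1, 9−6→G=1, 9−8→G=0. Hits: 1.
Stack C: need g' = 1⊕1 = 0. Options: 21−1→G=0, 21−2→G=3, 21−3→G=2, 21−5→G=0, 21−7→G=2. Hits: 2.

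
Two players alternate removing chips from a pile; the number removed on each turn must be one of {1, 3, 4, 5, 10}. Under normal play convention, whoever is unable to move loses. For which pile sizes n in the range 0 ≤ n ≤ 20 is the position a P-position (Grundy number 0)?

0, 2, 8, 14, 16

G(0) = 0
G(1) = mex{0} = 1
G(2) = mex{1} = 0
G(3) = mex{0,0} = 1
G(4) = mex{1,1,0} = 2
G(5) = mex{2,0,1,0} = 3
G(6) = mex{3,1,0,1} = 2
G(7) = mex{2,2,1,0} = 3
G(8) = mex{3,3,2,1} = 0
G(9) = mex{0,2,3,2} = 1
G(10) = mex{1,3,2,3,0} = 4
G(11) = mex{4,0,3,2,1} = 5
G(12) = mex{5,1,0,3,0} = 2
G(13) = mex{2,4,1,0,1} = 3
G(14) = mex{3,5,4,1,2} = 0
G(15) = mex{0,2,5,4,3} = 1
G(16) = mex{1,3,2,5,2} = 0
G(17) = mex{0,0,3,2,3} = 1
G(18) = mex{1,1,0,3,0} = 2
G(19) = mex{2,0,1,0,1} = 3
G(20) = mex{3,1,0,1,4} = 2
P-positions are exactly the n with G(n) = 0.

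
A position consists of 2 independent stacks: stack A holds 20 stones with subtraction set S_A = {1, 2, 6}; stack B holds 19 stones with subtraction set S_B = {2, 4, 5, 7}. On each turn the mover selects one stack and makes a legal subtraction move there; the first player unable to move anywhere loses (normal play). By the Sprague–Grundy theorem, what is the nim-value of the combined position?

Stack A, S = {1, 2, 6}:
G(0) = 0
G(1) = mex{0} = 1
G(2) = mex{1,0} = 2
G(3) = mex{2,1} = 0
G(4) = mex{0,2} = 1
G(5) = mex{1,0} = 2
G(6) = mex{2,1,0} = 3
G(7) = mex{3,2,1} = 0
G(8) = mex{0,3,2} = 1
G(9) = mex{1,0,0} = 2
G(10) = mex{2,1,1} = 0
G(11) = mex{0,2,2} = 1
G(12) = mex{1,0,3} = 2
G(13) = mex{2,1,0} = 3
G(14) = mex{3,2,1} = 0
G(15) = mex{0,3,2} = 1
G(16) = mex{1,0,0} = 2
G(17) = mex{2,1,1} = 0
G(18) = mex{0,2,2} = 1
G(19) = mex{1,0,3} = 2
G(20) = mex{2,1,0} = 3
G_A(20) = 3.
Stack B, S = {2, 4, 5, 7}:
G(0) = 0
G(1) = mex{} = 0
G(2) = mex{0} = 1
G(3) = mex{0} = 1
G(4) = mex{1,0} = 2
G(5) = mex{1,0,0} = 2
G(6) = mex{2,1,0} = 3
G(7) = mex{2,1,1,0} = 3
G(8) = mex{3,2,1,0} = 4
G(9) = mex{3,2,2,1} = 0
G(10) = mex{4,3,2,1} = 0
G(11) = mex{0,3,3,2} = 1
G(12) = mex{0,4,3,2} = 1
G(13) = mex{1,0,4,3} = 2
G(14) = mex{1,0,0,3} = 2
G(15) = mex{2,1,0,4} = 3
G(16) = mex{2,1,1,0} = 3
G(17) = mex{3,2,1,0} = 4
G(18) = mex{3,2,2,1} = 0
G(19) = mex{4,3,2,1} = 0
G_B(19) = 0.
Combined Grundy value = 3 ⊕ 0 = 3.

3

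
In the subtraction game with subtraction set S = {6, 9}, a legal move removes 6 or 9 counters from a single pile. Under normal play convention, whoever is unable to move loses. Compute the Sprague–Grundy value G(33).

G(0) = 0
G(1) = mex{} = 0
G(2) = mex{} = 0
G(3) = mex{} = 0
G(4) = mex{} = 0
G(5) = mex{} = 0
G(6) = mex{0} = 1
G(7) = mex{0} = 1
G(8) = mex{0} = 1
G(9) = mex{0,0} = 1
G(10) = mex{0,0} = 1
G(11) = mex{0,0} = 1
G(12) = mex{1,0} = 2
G(13) = mex{1,0} = 2
G(14) = mex{1,0} = 2
G(15) = mex{1,1} = 0
G(16) = mex{1,1} = 0
G(17) = mex{1,1} = 0
G(18) = mex{2,1} = 0
G(19) = mex{2,1} = 0
G(20) = mex{2,1} = 0
G(21) = mex{0,2} = 1
G(22) = mex{0,2} = 1
G(23) = mex{0,2} = 1
G(24) = mex{0,0} = 1
G(25) = mex{0,0} = 1
G(26) = mex{0,0} = 1
G(27) = mex{1,0} = 2
G(28) = mex{1,0} = 2
G(29) = mex{1,0} = 2
G(30) = mex{1,1} = 0
G(31) = mex{1,1} = 0
G(32) = mex{1,1} = 0
G(33) = mex{2,1} = 0

0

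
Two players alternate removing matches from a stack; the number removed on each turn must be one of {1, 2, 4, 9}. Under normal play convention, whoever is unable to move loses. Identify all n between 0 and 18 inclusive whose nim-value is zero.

G(0) = 0
G(1) = mex{0} = 1
G(2) = mex{1,0} = 2
G(3) = mex{2,1} = 0
G(4) = mex{0,2,0} = 1
G(5) = mex{1,0,1} = 2
G(6) = mex{2,1,2} = 0
G(7) = mex{0,2,0} = 1
G(8) = mex{1,0,1} = 2
G(9) = mex{2,1,2,0} = 3
G(10) = mex{3,2,0,1} = 4
G(11) = mex{4,3,1,2} = 0
G(12) = mex{0,4,2,0} = 1
G(13) = mex{1,0,3,1} = 2
G(14) = mex{2,1,4,2} = 0
G(15) = mex{0,2,0,0} = 1
G(16) = mex{1,0,1,1} = 2
G(17) = mex{2,1,2,2} = 0
G(18) = mex{0,2,0,3} = 1
P-positions are exactly the n with G(n) = 0.

0, 3, 6, 11, 14, 17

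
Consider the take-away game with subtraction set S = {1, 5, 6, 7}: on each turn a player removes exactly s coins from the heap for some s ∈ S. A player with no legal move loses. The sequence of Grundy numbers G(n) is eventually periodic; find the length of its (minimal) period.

12

G(0) = 0
G(1) = mex{0} = 1
G(2) = mex{1} = 0
G(3) = mex{0} = 1
G(4) = mex{1} = 0
G(5) = mex{0,0} = 1
G(6) = mex{1,1,0} = 2
G(7) = mex{2,0,1,0} = 3
G(8) = mex{3,1,0,1} = 2
G(9) = mex{2,0,1,0} = 3
G(10) = mex{3,1,0,1} = 2
G(11) = mex{2,2,1,0} = 3
G(12) = mex{3,3,2,1} = 0
G(13) = mex{0,2,3,2} = 1
G(14) = mex{1,3,2,3} = 0
G(15) = mex{0,2,3,2} = 1
G(16) = mex{1,3,2,3} = 0
G(17) = mex{0,0,3,2} = 1
G(18) = mex{1,1,0,3} = 2
G(19) = mex{2,0,1,0} = 3
G(20) = mex{3,1,0,1} = 2
G(21) = mex{2,0,1,0} = 3
G(22) = mex{3,1,0,1} = 2
G(23) = mex{2,2,1,0} = 3
G(24) = mex{3,3,2,1} = 0
G(25) = mex{0,2,3,2} = 1
G(n+12) = G(n) holds for n = 0,…,6 (a full window of length max(S) = 7), so the sequence is purely periodic with period 12.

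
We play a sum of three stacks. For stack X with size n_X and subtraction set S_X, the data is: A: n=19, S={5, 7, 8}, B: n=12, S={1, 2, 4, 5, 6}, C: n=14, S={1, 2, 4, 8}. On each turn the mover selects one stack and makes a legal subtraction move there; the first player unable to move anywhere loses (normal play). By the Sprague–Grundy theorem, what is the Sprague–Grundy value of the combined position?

Stack A, S = {5, 7, 8}:
n :  0  1  2  3  4  5  6  7  8  9 10 11 12 13 14 15 16 17 18 19
G :  0  0  0  0  0  1  1  1  1  1  2  2  2  0  0  0  0  0  1  1
G_A(19) = 1.
Stack B, S = {1, 2, 4, 5, 6}:
n :  0  1  2  3  4  5  6  7  8  9 10 11 12
G :  0  1  2  0  1  2  3  4  5  3  0  1  2
G_B(12) = 2.
Stack C, S = {1, 2, 4, 8}:
G(0) = 0
G(1) = mex{0} = 1
G(2) = mex{1,0} = 2
G(3) = mex{2,1} = 0
G(4) = mex{0,2,0} = 1
G(5) = mex{1,0,1} = 2
G(6) = mex{2,1,2} = 0
G(7) = mex{0,2,0} = 1
G(8) = mex{1,0,1,0} = 2
G(9) = mex{2,1,2,1} = 0
G(10) = mex{0,2,0,2} = 1
G(11) = mex{1,0,1,0} = 2
G(12) = mex{2,1,2,1} = 0
G(13) = mex{0,2,0,2} = 1
G(14) = mex{1,0,1,0} = 2
G_C(14) = 2.
Combined Grundy value = 1 ⊕ 2 ⊕ 2 = 1.

1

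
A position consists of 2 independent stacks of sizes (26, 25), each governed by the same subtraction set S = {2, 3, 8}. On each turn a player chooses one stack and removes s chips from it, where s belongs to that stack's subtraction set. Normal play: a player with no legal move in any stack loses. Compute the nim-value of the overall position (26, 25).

0

All stacks use S = {2, 3, 8}:
n :  0  1  2  3  4  5  6  7  8  9 10 11 12 13 14 15 16 17 18 19 20 21 22 23 24 25 26
G :  0  0  1  1  2  0  0  1  1  2  0  0  1  1  2  0  0  1  1  2  0  0  1  1  2  0  0
Stack A: G(26) = 0.
Stack B: G(25) = 0.
Combined Grundy value = 0 ⊕ 0 = 0.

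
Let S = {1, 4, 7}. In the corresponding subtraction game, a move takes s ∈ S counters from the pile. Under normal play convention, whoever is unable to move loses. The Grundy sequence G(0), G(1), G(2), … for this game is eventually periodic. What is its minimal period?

G(0) = 0
G(1) = mex{0} = 1
G(2) = mex{1} = 0
G(3) = mex{0} = 1
G(4) = mex{1,0} = 2
G(5) = mex{2,1} = 0
G(6) = mex{0,0} = 1
G(7) = mex{1,1,0} = 2
G(8) = mex{2,2,1} = 0
G(9) = mex{0,0,0} = 1
G(10) = mex{1,1,1} = 0
G(11) = mex{0,2,2} = 1
G(12) = mex{1,0,0} = 2
G(13) = mex{2,1,1} = 0
G(14) = mex{0,0,2} = 1
G(15) = mex{1,1,0} = 2
G(16) = mex{2,2,1} = 0
G(17) = mex{0,0,0} = 1
G(n+8) = G(n) holds for n = 0,…,6 (a full window of length max(S) = 7), so the sequence is purely periodic with period 8.

8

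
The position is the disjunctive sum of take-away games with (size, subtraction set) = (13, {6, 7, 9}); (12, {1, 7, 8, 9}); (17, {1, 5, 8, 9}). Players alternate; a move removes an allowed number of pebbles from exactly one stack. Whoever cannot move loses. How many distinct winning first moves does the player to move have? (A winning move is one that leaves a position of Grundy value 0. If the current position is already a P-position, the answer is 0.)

Stack A, S = {6, 7, 9}:
n :  0  1  2  3  4  5  6  7  8  9 10 11 12 13
G :  0  0  0  0  0  0  1  1  1  1  1  1  2  2
G_A(13) = 2.
Stack B, S = {1, 7, 8, 9}:
G(0) = 0
G(1) = mex{0} = 1
G(2) = mex{1} = 0
G(3) = mex{0} = 1
G(4) = mex{1} = 0
G(5) = mex{0} = 1
G(6) = mex{1} = 0
G(7) = mex{0,0} = 1
G(8) = mex{1,1,0} = 2
G(9) = mex{2,0,1,0} = 3
G(10) = mex{3,1,0,1} = 2
G(11) = mex{2,0,1,0} = 3
G(12) = mex{3,1,0,1} = 2
G_B(12) = 2.
Stack C, S = {1, 5, 8, 9}:
G(0) = 0
G(1) = mex{0} = 1
G(2) = mex{1} = 0
G(3) = mex{0} = 1
G(4) = mex{1} = 0
G(5) = mex{0,0} = 1
G(6) = mex{1,1} = 0
G(7) = mex{0,0} = 1
G(8) = mex{1,1,0} = 2
G(9) = mex{2,0,1,0} = 3
G(10) = mex{3,1,0,1} = 2
G(11) = mex{2,0,1,0} = 3
G(12) = mex{3,1,0,1} = 2
G(13) = mex{2,2,1,0} = 3
G(14) = mex{3,3,0,1} = 2
G(15) = mex{2,2,1,0} = 3
G(16) = mex{3,3,2,1} = 0
G(17) = mex{0,2,3,2} = 1
G_C(17) = 1.
Combined Grundy value = 2 ⊕ 2 ⊕ 1 = 1.
A winning move leaves total XOR = 0, i.e. changes one component's Grundy value g to g ⊕ X where X is the current total.
Stack A: need g' = 2⊕1 = 3. Options: 13−6→G=1, 13−7→G=1, 13−9→G=0. Hits: 0.
Stack B: need g' = 2⊕1 = 3. Options: 12−1→G=3, 12−7→G=1, 12−8→G=0, 12−9→G=1. Hits: 1.
Stack C: need g' = 1⊕1 = 0. Options: 17−1→G=0, 17−5→G=2, 17−8→G=3, 17−9→G=2. Hits: 1.

2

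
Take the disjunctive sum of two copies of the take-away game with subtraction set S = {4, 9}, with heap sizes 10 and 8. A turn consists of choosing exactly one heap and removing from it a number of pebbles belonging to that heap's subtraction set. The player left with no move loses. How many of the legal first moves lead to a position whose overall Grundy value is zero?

All heaps use S = {4, 9}:
G(0) = 0
G(1) = mex{} = 0
G(2) = mex{} = 0
G(3) = mex{} = 0
G(4) = mex{0} = 1
G(5) = mex{0} = 1
G(6) = mex{0} = 1
G(7) = mex{0} = 1
G(8) = mex{1} = 0
G(9) = mex{1,0} = 2
G(10) = mex{1,0} = 2
Heap A: G(10) = 2.
Heap B: G(8) = 0.
Combined Grundy value = 2 ⊕ 0 = 2.
A winning move leaves total XOR = 0, i.e. changes one component's Grundy value g to g ⊕ X where X is the current total.
Heap A: need g' = 2⊕2 = 0. Options: 10−4→G=1, 10−9→G=0. Hits: 1.
Heap B: need g' = 0⊕2 = 2. Options: 8−4→G=1. Hits: 0.

1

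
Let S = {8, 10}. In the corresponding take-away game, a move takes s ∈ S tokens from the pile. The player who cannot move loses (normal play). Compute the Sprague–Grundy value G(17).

2

G(0) = 0
G(1) = mex{} = 0
G(2) = mex{} = 0
G(3) = mex{} = 0
G(4) = mex{} = 0
G(5) = mex{} = 0
G(6) = mex{} = 0
G(7) = mex{} = 0
G(8) = mex{0} = 1
G(9) = mex{0} = 1
G(10) = mex{0,0} = 1
G(11) = mex{0,0} = 1
G(12) = mex{0,0} = 1
G(13) = mex{0,0} = 1
G(14) = mex{0,0} = 1
G(15) = mex{0,0} = 1
G(16) = mex{1,0} = 2
G(17) = mex{1,0} = 2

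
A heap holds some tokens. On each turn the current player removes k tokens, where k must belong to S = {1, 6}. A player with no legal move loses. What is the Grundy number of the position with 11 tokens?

0

G(0) = 0
G(1) = mex{0} = 1
G(2) = mex{1} = 0
G(3) = mex{0} = 1
G(4) = mex{1} = 0
G(5) = mex{0} = 1
G(6) = mex{1,0} = 2
G(7) = mex{2,1} = 0
G(8) = mex{0,0} = 1
G(9) = mex{1,1} = 0
G(10) = mex{0,0} = 1
G(11) = mex{1,1} = 0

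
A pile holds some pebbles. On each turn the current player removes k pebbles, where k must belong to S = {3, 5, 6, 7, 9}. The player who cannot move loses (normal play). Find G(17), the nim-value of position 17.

G(0) = 0
G(1) = mex{} = 0
G(2) = mex{} = 0
G(3) = mex{0} = 1
G(4) = mex{0} = 1
G(5) = mex{0,0} = 1
G(6) = mex{1,0,0} = 2
G(7) = mex{1,0,0,0} = 2
G(8) = mex{1,1,0,0} = 2
G(9) = mex{2,1,1,0,0} = 3
G(10) = mex{2,1,1,1,0} = 3
G(11) = mex{2,2,1,1,0} = 3
G(12) = mex{3,2,2,1,1} = 0
G(13) = mex{3,2,2,2,1} = 0
G(14) = mex{3,3,2,2,1} = 0
G(15) = mex{0,3,3,2,2} = 1
G(16) = mex{0,3,3,3,2} = 1
G(17) = mex{0,0,3,3,2} = 1

1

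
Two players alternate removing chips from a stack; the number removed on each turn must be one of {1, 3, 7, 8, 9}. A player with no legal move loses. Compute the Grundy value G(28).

G(0) = 0
G(1) = mex{0} = 1
G(2) = mex{1} = 0
G(3) = mex{0,0} = 1
G(4) = mex{1,1} = 0
G(5) = mex{0,0} = 1
G(6) = mex{1,1} = 0
G(7) = mex{0,0,0} = 1
G(8) = mex{1,1,1,0} = 2
G(9) = mex{2,0,0,1,0} = 3
G(10) = mex{3,1,1,0,1} = 2
G(11) = mex{2,2,0,1,0} = 3
G(12) = mex{3,3,1,0,1} = 2
G(13) = mex{2,2,0,1,0} = 3
G(14) = mex{3,3,1,0,1} = 2
G(15) = mex{2,2,2,1,0} = 3
G(16) = mex{3,3,3,2,1} = 0
G(17) = mex{0,2,2,3,2} = 1
G(18) = mex{1,3,3,2,3} = 0
G(19) = mex{0,0,2,3,2} = 1
G(20) = mex{1,1,3,2,3} = 0
G(21) = mex{0,0,2,3,2} = 1
G(22) = mex{1,1,3,2,3} = 0
G(23) = mex{0,0,0,3,2} = 1
G(24) = mex{1,1,1,0,3} = 2
G(25) = mex{2,0,0,1,0} = 3
G(26) = mex{3,1,1,0,1} = 2
G(27) = mex{2,2,0,1,0} = 3
G(28) = mex{3,3,1,0,1} = 2

2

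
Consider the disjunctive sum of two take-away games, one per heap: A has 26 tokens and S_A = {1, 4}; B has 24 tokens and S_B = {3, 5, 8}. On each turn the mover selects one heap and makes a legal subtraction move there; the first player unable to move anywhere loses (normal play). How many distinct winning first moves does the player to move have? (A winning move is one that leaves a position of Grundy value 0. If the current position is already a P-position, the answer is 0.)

Heap A, S = {1, 4}:
G(0) = 0
G(1) = mex{0} = 1
G(2) = mex{1} = 0
G(3) = mex{0} = 1
G(4) = mex{1,0} = 2
G(5) = mex{2,1} = 0
G(6) = mex{0,0} = 1
G(7) = mex{1,1} = 0
G(8) = mex{0,2} = 1
G(9) = mex{1,0} = 2
G(10) = mex{2,1} = 0
G(11) = mex{0,0} = 1
G(12) = mex{1,1} = 0
G(13) = mex{0,2} = 1
G(14) = mex{1,0} = 2
G(15) = mex{2,1} = 0
G(16) = mex{0,0} = 1
G(17) = mex{1,1} = 0
G(18) = mex{0,2} = 1
G(19) = mex{1,0} = 2
G(20) = mex{2,1} = 0
G(21) = mex{0,0} = 1
G(22) = mex{1,1} = 0
G(23) = mex{0,2} = 1
G(24) = mex{1,0} = 2
G(25) = mex{2,1} = 0
G(26) = mex{0,0} = 1
G_A(26) = 1.
Heap B, S = {3, 5, 8}:
G(0) = 0
G(1) = mex{} = 0
G(2) = mex{} = 0
G(3) = mex{0} = 1
G(4) = mex{0} = 1
G(5) = mex{0,0} = 1
G(6) = mex{1,0} = 2
G(7) = mex{1,0} = 2
G(8) = mex{1,1,0} = 2
G(9) = mex{2,1,0} = 3
G(10) = mex{2,1,0} = 3
G(11) = mex{2,2,1} = 0
G(12) = mex{3,2,1} = 0
G(13) = mex{3,2,1} = 0
G(14) = mex{0,3,2} = 1
G(15) = mex{0,3,2} = 1
G(16) = mex{0,0,2} = 1
G(17) = mex{1,0,3} = 2
G(18) = mex{1,0,3} = 2
G(19) = mex{1,1,0} = 2
G(20) = mex{2,1,0} = 3
G(21) = mex{2,1,0} = 3
G(22) = mex{2,2,1} = 0
G(23) = mex{3,2,1} = 0
G(24) = mex{3,2,1} = 0
G_B(24) = 0.
Combined Grundy value = 1 ⊕ 0 = 1.
A winning move leaves total XOR = 0, i.e. changes one component's Grundy value g to g ⊕ X where X is the current total.
Heap A: need g' = 1⊕1 = 0. Options: 26−1→G=0, 26−4→G=0. Hits: 2.
Heap B: need g' = 0⊕1 = 1. Options: 24−3→G=3, 24−5→G=2, 24−8→G=1. Hits: 1.

3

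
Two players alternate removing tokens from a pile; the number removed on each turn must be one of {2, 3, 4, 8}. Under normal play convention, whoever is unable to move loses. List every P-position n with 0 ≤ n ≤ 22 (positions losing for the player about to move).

0, 1, 6, 7, 12, 13, 18, 19

n :  0  1  2  3  4  5  6  7  8  9 10 11 12 13 14 15 16 17 18 19 20 21 22
G :  0  0  1  1  2  2  0  0  1  1  2  2  0  0  1  1  2  2  0  0  1  1  2
P-positions are exactly the n with G(n) = 0.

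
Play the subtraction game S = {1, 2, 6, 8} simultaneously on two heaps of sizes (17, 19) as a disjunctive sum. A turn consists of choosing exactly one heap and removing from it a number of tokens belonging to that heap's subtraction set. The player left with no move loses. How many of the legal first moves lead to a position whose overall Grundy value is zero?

All heaps use S = {1, 2, 6, 8}:
G(0) = 0
G(1) = mex{0} = 1
G(2) = mex{1,0} = 2
G(3) = mex{2,1} = 0
G(4) = mex{0,2} = 1
G(5) = mex{1,0} = 2
G(6) = mex{2,1,0} = 3
G(7) = mex{3,2,1} = 0
G(8) = mex{0,3,2,0} = 1
G(9) = mex{1,0,0,1} = 2
G(10) = mex{2,1,1,2} = 0
G(11) = mex{0,2,2,0} = 1
G(12) = mex{1,0,3,1} = 2
G(13) = mex{2,1,0,2} = 3
G(14) = mex{3,2,1,3} = 0
G(15) = mex{0,3,2,0} = 1
G(16) = mex{1,0,0,1} = 2
G(17) = mex{2,1,1,2} = 0
G(18) = mex{0,2,2,0} = 1
G(19) = mex{1,0,3,1} = 2
Heap A: G(17) = 0.
Heap B: G(19) = 2.
Combined Grundy value = 0 ⊕ 2 = 2.
A winning move leaves total XOR = 0, i.e. changes one component's Grundy value g to g ⊕ X where X is the current total.
Heap A: need g' = 0⊕2 = 2. Options: 17−1→G=2, 17−2→G=1, 17−6→G=1, 17−8→G=2. Hits: 2.
Heap B: need g' = 2⊕2 = 0. Options: 19−1→G=1, 19−2→G=0, 19−6→G=3, 19−8→G=1. Hits: 1.

3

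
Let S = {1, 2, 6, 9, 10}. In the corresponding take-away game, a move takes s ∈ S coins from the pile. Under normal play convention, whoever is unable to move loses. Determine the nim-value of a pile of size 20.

G(0) = 0
G(1) = mex{0} = 1
G(2) = mex{1,0} = 2
G(3) = mex{2,1} = 0
G(4) = mex{0,2} = 1
G(5) = mex{1,0} = 2
G(6) = mex{2,1,0} = 3
G(7) = mex{3,2,1} = 0
G(8) = mex{0,3,2} = 1
G(9) = mex{1,0,0,0} = 2
G(10) = mex{2,1,1,1,0} = 3
G(11) = mex{3,2,2,2,1} = 0
G(12) = mex{0,3,3,0,2} = 1
G(13) = mex{1,0,0,1,0} = 2
G(14) = mex{2,1,1,2,1} = 0
G(15) = mex{0,2,2,3,2} = 1
G(16) = mex{1,0,3,0,3} = 2
G(17) = mex{2,1,0,1,0} = 3
G(18) = mex{3,2,1,2,1} = 0
G(19) = mex{0,3,2,3,2} = 1
G(20) = mex{1,0,0,0,3} = 2

2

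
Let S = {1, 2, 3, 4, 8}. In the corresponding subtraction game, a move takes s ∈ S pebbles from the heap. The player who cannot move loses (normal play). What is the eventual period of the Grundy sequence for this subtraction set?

G(0) = 0
G(1) = mex{0} = 1
G(2) = mex{1,0} = 2
G(3) = mex{2,1,0} = 3
G(4) = mex{3,2,1,0} = 4
G(5) = mex{4,3,2,1} = 0
G(6) = mex{0,4,3,2} = 1
G(7) = mex{1,0,4,3} = 2
G(8) = mex{2,1,0,4,0} = 3
G(9) = mex{3,2,1,0,1} = 4
G(10) = mex{4,3,2,1,2} = 0
G(11) = mex{0,4,3,2,3} = 1
G(12) = mex{1,0,4,3,4} = 2
G(13) = mex{2,1,0,4,0} = 3
G(14) = mex{3,2,1,0,1} = 4
G(n+5) = G(n) holds for n = 0,…,7 (a full window of length max(S) = 8), so the sequence is purely periodic with period 5.

5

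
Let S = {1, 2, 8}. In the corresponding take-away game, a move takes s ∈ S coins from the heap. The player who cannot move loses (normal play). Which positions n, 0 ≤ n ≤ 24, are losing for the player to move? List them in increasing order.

0, 3, 6, 9, 12, 15, 18, 21, 24

n :  0  1  2  3  4  5  6  7  8  9 10 11 12 13 14 15 16 17 18 19 20 21 22 23 24
G :  0  1  2  0  1  2  0  1  2  0  1  2  0  1  2  0  1  2  0  1  2  0  1  2  0
P-positions are exactly the n with G(n) = 0.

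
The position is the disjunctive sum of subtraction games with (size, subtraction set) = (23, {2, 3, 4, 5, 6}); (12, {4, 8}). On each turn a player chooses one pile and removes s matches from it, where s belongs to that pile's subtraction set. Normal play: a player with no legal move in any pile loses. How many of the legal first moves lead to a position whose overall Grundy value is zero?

Pile A, S = {2, 3, 4, 5, 6}:
n :  0  1  2  3  4  5  6  7  8  9 10 11 12 13 14 15 16 17 18 19 20 21 22 23
G :  0  0  1  1  2  2  3  3  0  0  1  1  2  2  3  3  0  0  1  1  2  2  3  3
G_A(23) = 3.
Pile B, S = {4, 8}:
G(0) = 0
G(1) = mex{} = 0
G(2) = mex{} = 0
G(3) = mex{} = 0
G(4) = mex{0} = 1
G(5) = mex{0} = 1
G(6) = mex{0} = 1
G(7) = mex{0} = 1
G(8) = mex{1,0} = 2
G(9) = mex{1,0} = 2
G(10) = mex{1,0} = 2
G(11) = mex{1,0} = 2
G(12) = mex{2,1} = 0
G_B(12) = 0.
Combined Grundy value = 3 ⊕ 0 = 3.
A winning move leaves total XOR = 0, i.e. changes one component's Grundy value g to g ⊕ X where X is the current total.
Pile A: need g' = 3⊕3 = 0. Options: 23−2→G=2, 23−3→G=2, 23−4→G=1, 23−5→G=1, 23−6→G=0. Hits: 1.
Pile B: need g' = 0⊕3 = 3. Options: 12−4→G=2, 12−8→G=1. Hits: 0.

1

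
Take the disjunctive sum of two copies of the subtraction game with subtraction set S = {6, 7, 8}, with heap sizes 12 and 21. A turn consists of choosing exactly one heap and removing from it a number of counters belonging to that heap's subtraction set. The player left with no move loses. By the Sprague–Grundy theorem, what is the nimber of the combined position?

All heaps use S = {6, 7, 8}:
n :  0  1  2  3  4  5  6  7  8  9 10 11 12 13 14 15 16 17 18 19 20 21
G :  0  0  0  0  0  0  1  1  1  1  1  1  2  2  0  0  0  0  0  0  1  1
Heap A: G(12) = 2.
Heap B: G(21) = 1.
Combined Grundy value = 2 ⊕ 1 = 3.

3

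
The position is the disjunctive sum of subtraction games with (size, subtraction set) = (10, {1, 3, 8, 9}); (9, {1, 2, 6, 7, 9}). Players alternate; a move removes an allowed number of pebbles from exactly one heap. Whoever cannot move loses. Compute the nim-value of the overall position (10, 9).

3

Heap A, S = {1, 3, 8, 9}:
n :  0  1  2  3  4  5  6  7  8  9 10
G :  0  1  0  1  0  1  0  1  2  3  2
G_A(10) = 2.
Heap B, S = {1, 2, 6, 7, 9}:
n : 0 1 2 3 4 5 6 7 8 9
G : 0 1 2 0 1 2 3 4 0 1
G_B(9) = 1.
Combined Grundy value = 2 ⊕ 1 = 3.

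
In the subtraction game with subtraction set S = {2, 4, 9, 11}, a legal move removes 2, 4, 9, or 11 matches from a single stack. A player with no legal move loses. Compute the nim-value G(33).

0

G(0) = 0
G(1) = mex{} = 0
G(2) = mex{0} = 1
G(3) = mex{0} = 1
G(4) = mex{1,0} = 2
G(5) = mex{1,0} = 2
G(6) = mex{2,1} = 0
G(7) = mex{2,1} = 0
G(8) = mex{0,2} = 1
G(9) = mex{0,2,0} = 1
G(10) = mex{1,0,0} = 2
G(11) = mex{1,0,1,0} = 2
G(12) = mex{2,1,1,0} = 3
G(13) = mex{2,1,2,1} = 0
G(14) = mex{3,2,2,1} = 0
G(15) = mex{0,2,0,2} = 1
G(16) = mex{0,3,0,2} = 1
G(17) = mex{1,0,1,0} = 2
G(18) = mex{1,0,1,0} = 2
G(19) = mex{2,1,2,1} = 0
G(20) = mex{2,1,2,1} = 0
G(21) = mex{0,2,3,2} = 1
G(22) = mex{0,2,0,2} = 1
G(23) = mex{1,0,0,3} = 2
G(24) = mex{1,0,1,0} = 2
G(25) = mex{2,1,1,0} = 3
G(26) = mex{2,1,2,1} = 0
G(27) = mex{3,2,2,1} = 0
G(28) = mex{0,2,0,2} = 1
G(29) = mex{0,3,0,2} = 1
G(30) = mex{1,0,1,0} = 2
G(31) = mex{1,0,1,0} = 2
G(32) = mex{2,1,2,1} = 0
G(33) = mex{2,1,2,1} = 0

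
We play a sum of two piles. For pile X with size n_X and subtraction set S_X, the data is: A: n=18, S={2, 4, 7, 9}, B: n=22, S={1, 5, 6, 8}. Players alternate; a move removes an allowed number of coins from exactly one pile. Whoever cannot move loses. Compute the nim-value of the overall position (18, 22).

3

Pile A, S = {2, 4, 7, 9}:
G(0) = 0
G(1) = mex{} = 0
G(2) = mex{0} = 1
G(3) = mex{0} = 1
G(4) = mex{1,0} = 2
G(5) = mex{1,0} = 2
G(6) = mex{2,1} = 0
G(7) = mex{2,1,0} = 3
G(8) = mex{0,2,0} = 1
G(9) = mex{3,2,1,0} = 4
G(10) = mex{1,0,1,0} = 2
G(11) = mex{4,3,2,1} = 0
G(12) = mex{2,1,2,1} = 0
G(13) = mex{0,4,0,2} = 1
G(14) = mex{0,2,3,2} = 1
G(15) = mex{1,0,1,0} = 2
G(16) = mex{1,0,4,3} = 2
G(17) = mex{2,1,2,1} = 0
G(18) = mex{2,1,0,4} = 3
G_A(18) = 3.
Pile B, S = {1, 5, 6, 8}:
n :  0  1  2  3  4  5  6  7  8  9 10 11 12 13 14 15 16 17 18 19 20 21 22
G :  0  1  0  1  0  1  2  3  2  3  2  0  1  0  1  0  1  2  3  2  3  2  0
G_B(22) = 0.
Combined Grundy value = 3 ⊕ 0 = 3.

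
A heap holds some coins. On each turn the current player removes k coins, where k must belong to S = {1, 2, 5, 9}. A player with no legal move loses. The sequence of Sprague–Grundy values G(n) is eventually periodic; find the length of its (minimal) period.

10

G(0) = 0
G(1) = mex{0} = 1
G(2) = mex{1,0} = 2
G(3) = mex{2,1} = 0
G(4) = mex{0,2} = 1
G(5) = mex{1,0,0} = 2
G(6) = mex{2,1,1} = 0
G(7) = mex{0,2,2} = 1
G(8) = mex{1,0,0} = 2
G(9) = mex{2,1,1,0} = 3
G(10) = mex{3,2,2,1} = 0
G(11) = mex{0,3,0,2} = 1
G(12) = mex{1,0,1,0} = 2
G(13) = mex{2,1,2,1} = 0
G(14) = mex{0,2,3,2} = 1
G(15) = mex{1,0,0,0} = 2
G(16) = mex{2,1,1,1} = 0
G(17) = mex{0,2,2,2} = 1
G(18) = mex{1,0,0,3} = 2
G(19) = mex{2,1,1,0} = 3
G(20) = mex{3,2,2,1} = 0
G(21) = mex{0,3,0,2} = 1
G(n+10) = G(n) holds for n = 0,…,8 (a full window of length max(S) = 9), so the sequence is purely periodic with period 10.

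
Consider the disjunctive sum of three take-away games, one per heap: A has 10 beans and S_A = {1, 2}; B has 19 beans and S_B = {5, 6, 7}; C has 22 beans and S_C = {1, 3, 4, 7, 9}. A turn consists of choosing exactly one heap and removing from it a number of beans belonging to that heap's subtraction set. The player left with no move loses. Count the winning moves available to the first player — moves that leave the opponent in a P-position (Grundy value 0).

1

Heap A, S = {1, 2}:
G(0) = 0
G(1) = mex{0} = 1
G(2) = mex{1,0} = 2
G(3) = mex{2,1} = 0
G(4) = mex{0,2} = 1
G(5) = mex{1,0} = 2
G(6) = mex{2,1} = 0
G(7) = mex{0,2} = 1
G(8) = mex{1,0} = 2
G(9) = mex{2,1} = 0
G(10) = mex{0,2} = 1
G_A(10) = 1.
Heap B, S = {5, 6, 7}:
G(0) = 0
G(1) = mex{} = 0
G(2) = mex{} = 0
G(3) = mex{} = 0
G(4) = mex{} = 0
G(5) = mex{0} = 1
G(6) = mex{0,0} = 1
G(7) = mex{0,0,0} = 1
G(8) = mex{0,0,0} = 1
G(9) = mex{0,0,0} = 1
G(10) = mex{1,0,0} = 2
G(11) = mex{1,1,0} = 2
G(12) = mex{1,1,1} = 0
G(13) = mex{1,1,1} = 0
G(14) = mex{1,1,1} = 0
G(15) = mex{2,1,1} = 0
G(16) = mex{2,2,1} = 0
G(17) = mex{0,2,2} = 1
G(18) = mex{0,0,2} = 1
G(19) = mex{0,0,0} = 1
G_B(19) = 1.
Heap C, S = {1, 3, 4, 7, 9}:
G(0) = 0
G(1) = mex{0} = 1
G(2) = mex{1} = 0
G(3) = mex{0,0} = 1
G(4) = mex{1,1,0} = 2
G(5) = mex{2,0,1} = 3
G(6) = mex{3,1,0} = 2
G(7) = mex{2,2,1,0} = 3
G(8) = mex{3,3,2,1} = 0
G(9) = mex{0,2,3,0,0} = 1
G(10) = mex{1,3,2,1,1} = 0
G(11) = mex{0,0,3,2,0} = 1
G(12) = mex{1,1,0,3,1} = 2
G(13) = mex{2,0,1,2,2} = 3
G(14) = mex{3,1,0,3,3} = 2
G(15) = mex{2,2,1,0,2} = 3
G(16) = mex{3,3,2,1,3} = 0
G(17) = mex{0,2,3,0,0} = 1
G(18) = mex{1,3,2,1,1} = 0
G(19) = mex{0,0,3,2,0} = 1
G(20) = mex{1,1,0,3,1} = 2
G(21) = mex{2,0,1,2,2} = 3
G(22) = mex{3,1,0,3,3} = 2
G_C(22) = 2.
Combined Grundy value = 1 ⊕ 1 ⊕ 2 = 2.
A winning move leaves total XOR = 0, i.e. changes one component's Grundy value g to g ⊕ X where X is the current total.
Heap A: need g' = 1⊕2 = 3. Options: 10−1→G=0, 10−2→G=2. Hits: 0.
Heap B: need g' = 1⊕2 = 3. Options: 19−5→G=0, 19−6→G=0, 19−7→G=0. Hits: 0.
Heap C: need g' = 2⊕2 = 0. Options: 22−1→G=3, 22−3→G=1, 22−4→G=0, 22−7→G=3, 22−9→G=3. Hits: 1.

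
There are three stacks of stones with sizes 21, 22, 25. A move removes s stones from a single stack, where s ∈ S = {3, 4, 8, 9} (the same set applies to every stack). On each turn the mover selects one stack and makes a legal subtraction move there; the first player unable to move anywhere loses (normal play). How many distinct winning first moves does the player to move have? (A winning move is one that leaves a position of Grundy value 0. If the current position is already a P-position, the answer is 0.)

All stacks use S = {3, 4, 8, 9}:
G(0) = 0
G(1) = mex{} = 0
G(2) = mex{} = 0
G(3) = mex{0} = 1
G(4) = mex{0,0} = 1
G(5) = mex{0,0} = 1
G(6) = mex{1,0} = 2
G(7) = mex{1,1} = 0
G(8) = mex{1,1,0} = 2
G(9) = mex{2,1,0,0} = 3
G(10) = mex{0,2,0,0} = 1
G(11) = mex{2,0,1,0} = 3
G(12) = mex{3,2,1,1} = 0
G(13) = mex{1,3,1,1} = 0
G(14) = mex{3,1,2,1} = 0
G(15) = mex{0,3,0,2} = 1
G(16) = mex{0,0,2,0} = 1
G(17) = mex{0,0,3,2} = 1
G(18) = mex{1,0,1,3} = 2
G(19) = mex{1,1,3,1} = 0
G(20) = mex{1,1,0,3} = 2
G(21) = mex{2,1,0,0} = 3
G(22) = mex{0,2,0,0} = 1
G(23) = mex{2,0,1,0} = 3
G(24) = mex{3,2,1,1} = 0
G(25) = mex{1,3,1,1} = 0
Stack A: G(21) = 3.
Stack B: G(22) = 1.
Stack C: G(25) = 0.
Combined Grundy value = 3 ⊕ 1 ⊕ 0 = 2.
A winning move leaves total XOR = 0, i.e. changes one component's Grundy value g to g ⊕ X where X is the current total.
Stack A: need g' = 3⊕2 = 1. Options: 21−3→G=2, 21−4→G=1, 21−8→G=0, 21−9→G=0. Hits: 1.
Stack B: need g' = 1⊕2 = 3. Options: 22−3→G=0, 22−4→G=2, 22−8→G=0, 22−9→G=0. Hits: 0.
Stack C: need g' = 0⊕2 = 2. Options: 25−3→G=1, 25−4→G=3, 25−8→G=1, 25−9→G=1. Hits: 0.

1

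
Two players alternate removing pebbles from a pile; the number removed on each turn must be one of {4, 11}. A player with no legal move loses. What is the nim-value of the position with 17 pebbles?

n :  0  1  2  3  4  5  6  7  8  9 10 11 12 13 14 15 16 17
G :  0  0  0  0  1  1  1  1  0  0  0  2  1  1  1  0  0  0

0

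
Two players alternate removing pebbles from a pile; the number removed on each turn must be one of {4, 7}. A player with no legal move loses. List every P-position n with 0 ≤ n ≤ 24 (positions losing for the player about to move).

0, 1, 2, 3, 11, 12, 13, 14, 22, 23, 24

n :  0  1  2  3  4  5  6  7  8  9 10 11 12 13 14 15 16 17 18 19 20 21 22 23 24
G :  0  0  0  0  1  1  1  1  2  2  2  0  0  0  0  1  1  1  1  2  2  2  0  0  0
P-positions are exactly the n with G(n) = 0.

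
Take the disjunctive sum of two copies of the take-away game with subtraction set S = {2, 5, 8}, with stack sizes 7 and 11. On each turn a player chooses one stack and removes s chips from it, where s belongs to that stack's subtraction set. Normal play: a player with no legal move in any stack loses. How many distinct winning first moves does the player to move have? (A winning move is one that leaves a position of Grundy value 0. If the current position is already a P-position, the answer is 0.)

0

All stacks use S = {2, 5, 8}:
n :  0  1  2  3  4  5  6  7  8  9 10 11
G :  0  0  1  1  0  2  1  0  2  1  0  0
Stack A: G(7) = 0.
Stack B: G(11) = 0.
Combined Grundy value = 0 ⊕ 0 = 0.
A winning move leaves total XOR = 0, i.e. changes one component's Grundy value g to g ⊕ X where X is the current total.
Stack A: target g' = 0⊕0 = 0, but every legal move changes the Grundy value (mex property), so 0 moves.
Stack B: target g' = 0⊕0 = 0, but every legal move changes the Grundy value (mex property), so 0 moves.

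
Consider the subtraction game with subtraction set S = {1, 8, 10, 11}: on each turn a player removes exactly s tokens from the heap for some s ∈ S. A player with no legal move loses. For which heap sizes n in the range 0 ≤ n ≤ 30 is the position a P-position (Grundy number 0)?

0, 2, 4, 6, 9, 18, 21, 23, 25, 27, 30

n :  0  1  2  3  4  5  6  7  8  9 10 11 12 13 14 15 16 17 18 19 20 21 22 23 24 25 26 27 28 29 30
G :  0  1  0  1  0  1  0  1  2  0  1  2  3  2  3  2  3  2  0  1  2  0  1  0  1  0  1  0  1  2  0
P-positions are exactly the n with G(n) = 0.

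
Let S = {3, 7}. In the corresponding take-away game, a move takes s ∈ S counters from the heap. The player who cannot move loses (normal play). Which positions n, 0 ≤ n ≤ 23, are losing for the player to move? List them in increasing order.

G(0) = 0
G(1) = mex{} = 0
G(2) = mex{} = 0
G(3) = mex{0} = 1
G(4) = mex{0} = 1
G(5) = mex{0} = 1
G(6) = mex{1} = 0
G(7) = mex{1,0} = 2
G(8) = mex{1,0} = 2
G(9) = mex{0,0} = 1
G(10) = mex{2,1} = 0
G(11) = mex{2,1} = 0
G(12) = mex{1,1} = 0
G(13) = mex{0,0} = 1
G(14) = mex{0,2} = 1
G(15) = mex{0,2} = 1
G(16) = mex{1,1} = 0
G(17) = mex{1,0} = 2
G(18) = mex{1,0} = 2
G(19) = mex{0,0} = 1
G(20) = mex{2,1} = 0
G(21) = mex{2,1} = 0
G(22) = mex{1,1} = 0
G(23) = mex{0,0} = 1
P-positions are exactly the n with G(n) = 0.

0, 1, 2, 6, 10, 11, 12, 16, 20, 21, 22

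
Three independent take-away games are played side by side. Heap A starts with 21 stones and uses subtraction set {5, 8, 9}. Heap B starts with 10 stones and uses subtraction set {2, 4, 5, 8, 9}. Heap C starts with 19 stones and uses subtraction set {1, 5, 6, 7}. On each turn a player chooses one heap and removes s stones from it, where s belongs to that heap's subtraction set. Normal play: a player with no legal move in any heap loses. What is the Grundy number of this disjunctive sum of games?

Heap A, S = {5, 8, 9}:
n :  0  1  2  3  4  5  6  7  8  9 10 11 12 13 14 15 16 17 18 19 20 21
G :  0  0  0  0  0  1  1  1  1  1  2  2  2  2  0  0  0  0  0  1  1  1
G_A(21) = 1.
Heap B, S = {2, 4, 5, 8, 9}:
G(0) = 0
G(1) = mex{} = 0
G(2) = mex{0} = 1
G(3) = mex{0} = 1
G(4) = mex{1,0} = 2
G(5) = mex{1,0,0} = 2
G(6) = mex{2,1,0} = 3
G(7) = mex{2,1,1} = 0
G(8) = mex{3,2,1,0} = 4
G(9) = mex{0,2,2,0,0} = 1
G(10) = mex{4,3,2,1,0} = 5
G_B(10) = 5.
Heap C, S = {1, 5, 6, 7}:
n :  0  1  2  3  4  5  6  7  8  9 10 11 12 13 14 15 16 17 18 19
G :  0  1  0  1  0  1  2  3  2  3  2  3  0  1  0  1  0  1  2  3
G_C(19) = 3.
Combined Grundy value = 1 ⊕ 5 ⊕ 3 = 7.

7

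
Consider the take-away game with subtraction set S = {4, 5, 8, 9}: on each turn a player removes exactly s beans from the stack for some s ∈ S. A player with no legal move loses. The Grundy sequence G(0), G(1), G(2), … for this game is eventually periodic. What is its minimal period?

G(0) = 0
G(1) = mex{} = 0
G(2) = mex{} = 0
G(3) = mex{} = 0
G(4) = mex{0} = 1
G(5) = mex{0,0} = 1
G(6) = mex{0,0} = 1
G(7) = mex{0,0} = 1
G(8) = mex{1,0,0} = 2
G(9) = mex{1,1,0,0} = 2
G(10) = mex{1,1,0,0} = 2
G(11) = mex{1,1,0,0} = 2
G(12) = mex{2,1,1,0} = 3
G(13) = mex{2,2,1,1} = 0
G(14) = mex{2,2,1,1} = 0
G(15) = mex{2,2,1,1} = 0
G(16) = mex{3,2,2,1} = 0
G(17) = mex{0,3,2,2} = 1
G(18) = mex{0,0,2,2} = 1
G(19) = mex{0,0,2,2} = 1
G(20) = mex{0,0,3,2} = 1
G(21) = mex{1,0,0,3} = 2
G(22) = mex{1,1,0,0} = 2
G(23) = mex{1,1,0,0} = 2
G(24) = mex{1,1,0,0} = 2
G(25) = mex{2,1,1,0} = 3
G(26) = mex{2,2,1,1} = 0
G(27) = mex{2,2,1,1} = 0
G(n+13) = G(n) holds for n = 0,…,8 (a full window of length max(S) = 9), so the sequence is purely periodic with period 13.

13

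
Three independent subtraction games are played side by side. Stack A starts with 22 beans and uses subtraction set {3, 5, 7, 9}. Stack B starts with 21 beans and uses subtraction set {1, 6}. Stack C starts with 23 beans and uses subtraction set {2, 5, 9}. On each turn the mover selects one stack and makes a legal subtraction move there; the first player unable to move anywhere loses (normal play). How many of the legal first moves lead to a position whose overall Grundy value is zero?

Stack A, S = {3, 5, 7, 9}:
n :  0  1  2  3  4  5  6  7  8  9 10 11 12 13 14 15 16 17 18 19 20 21 22
G :  0  0  0  1  1  1  2  2  2  3  3  3  0  0  0  1  1  1  2  2  2  3  3
G_A(22) = 3.
Stack B, S = {1, 6}:
n :  0  1  2  3  4  5  6  7  8  9 10 11 12 13 14 15 16 17 18 19 20 21
G :  0  1  0  1  0  1  2  0  1  0  1  0  1  2  0  1  0  1  0  1  2  0
G_B(21) = 0.
Stack C, S = {2, 5, 9}:
n :  0  1  2  3  4  5  6  7  8  9 10 11 12 13 14 15 16 17 18 19 20 21 22 23
G :  0  0  1  1  0  2  1  0  0  1  1  0  2  1  0  0  1  1  0  2  1  0  0  1
G_C(23) = 1.
Combined Grundy value = 3 ⊕ 0 ⊕ 1 = 2.
A winning move leaves total XOR = 0, i.e. changes one component's Grundy value g to g ⊕ X where X is the current total.
Stack A: need g' = 3⊕2 = 1. Options: 22−3→G=2, 22−5→G=1, 22−7→G=1, 22−9→G=0. Hits: 2.
Stack B: need g' = 0⊕2 = 2. Options: 21−1→G=2, 21−6→G=1. Hits: 1.
Stack C: need g' = 1⊕2 = 3. Options: 23−2→G=0, 23−5→G=0, 23−9→G=0. Hits: 0.

3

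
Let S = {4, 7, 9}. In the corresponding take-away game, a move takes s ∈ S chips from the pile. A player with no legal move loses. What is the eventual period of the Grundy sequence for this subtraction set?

n :  0  1  2  3  4  5  6  7  8  9 10 11 12 13 14 15 16 17 18 19 20 21 22 23 24 25 26 27
G :  0  0  0  0  1  1  1  1  2  2  2  2  3  0  0  0  0  1  1  1  1  2  2  2  2  3  0  0
G(n+13) = G(n) holds for n = 0,…,8 (a full window of length max(S) = 9), so the sequence is purely periodic with period 13.

13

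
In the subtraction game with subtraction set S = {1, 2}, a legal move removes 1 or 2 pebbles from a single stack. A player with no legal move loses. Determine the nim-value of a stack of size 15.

0

G(0) = 0
G(1) = mex{0} = 1
G(2) = mex{1,0} = 2
G(3) = mex{2,1} = 0
G(4) = mex{0,2} = 1
G(5) = mex{1,0} = 2
G(6) = mex{2,1} = 0
G(7) = mex{0,2} = 1
G(8) = mex{1,0} = 2
G(9) = mex{2,1} = 0
G(10) = mex{0,2} = 1
G(11) = mex{1,0} = 2
G(12) = mex{2,1} = 0
G(13) = mex{0,2} = 1
G(14) = mex{1,0} = 2
G(15) = mex{2,1} = 0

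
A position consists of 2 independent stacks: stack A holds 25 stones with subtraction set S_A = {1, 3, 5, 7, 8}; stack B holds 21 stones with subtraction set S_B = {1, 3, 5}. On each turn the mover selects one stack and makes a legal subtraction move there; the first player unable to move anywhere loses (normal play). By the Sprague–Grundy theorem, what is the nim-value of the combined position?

Stack A, S = {1, 3, 5, 7, 8}:
G(0) = 0
G(1) = mex{0} = 1
G(2) = mex{1} = 0
G(3) = mex{0,0} = 1
G(4) = mex{1,1} = 0
G(5) = mex{0,0,0} = 1
G(6) = mex{1,1,1} = 0
G(7) = mex{0,0,0,0} = 1
G(8) = mex{1,1,1,1,0} = 2
G(9) = mex{2,0,0,0,1} = 3
G(10) = mex{3,1,1,1,0} = 2
G(11) = mex{2,2,0,0,1} = 3
G(12) = mex{3,3,1,1,0} = 2
G(13) = mex{2,2,2,0,1} = 3
G(14) = mex{3,3,3,1,0} = 2
G(15) = mex{2,2,2,2,1} = 0
G(16) = mex{0,3,3,3,2} = 1
G(17) = mex{1,2,2,2,3} = 0
G(18) = mex{0,0,3,3,2} = 1
G(19) = mex{1,1,2,2,3} = 0
G(20) = mex{0,0,0,3,2} = 1
G(21) = mex{1,1,1,2,3} = 0
G(22) = mex{0,0,0,0,2} = 1
G(23) = mex{1,1,1,1,0} = 2
G(24) = mex{2,0,0,0,1} = 3
G(25) = mex{3,1,1,1,0} = 2
G_A(25) = 2.
Stack B, S = {1, 3, 5}:
G(0) = 0
G(1) = mex{0} = 1
G(2) = mex{1} = 0
G(3) = mex{0,0} = 1
G(4) = mex{1,1} = 0
G(5) = mex{0,0,0} = 1
G(6) = mex{1,1,1} = 0
G(7) = mex{0,0,0} = 1
G(8) = mex{1,1,1} = 0
G(9) = mex{0,0,0} = 1
G(10) = mex{1,1,1} = 0
G(11) = mex{0,0,0} = 1
G(12) = mex{1,1,1} = 0
G(13) = mex{0,0,0} = 1
G(14) = mex{1,1,1} = 0
G(15) = mex{0,0,0} = 1
G(16) = mex{1,1,1} = 0
G(17) = mex{0,0,0} = 1
G(18) = mex{1,1,1} = 0
G(19) = mex{0,0,0} = 1
G(20) = mex{1,1,1} = 0
G(21) = mex{0,0,0} = 1
G_B(21) = 1.
Combined Grundy value = 2 ⊕ 1 = 3.

3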